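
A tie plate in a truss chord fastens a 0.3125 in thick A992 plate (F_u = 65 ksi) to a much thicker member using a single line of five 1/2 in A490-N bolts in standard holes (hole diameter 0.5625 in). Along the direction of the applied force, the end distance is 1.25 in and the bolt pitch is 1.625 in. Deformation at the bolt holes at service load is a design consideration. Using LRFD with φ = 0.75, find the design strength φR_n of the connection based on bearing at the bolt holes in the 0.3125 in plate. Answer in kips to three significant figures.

90.8 kips

Per bolt r_n = 1.2 l_c t F_u ≤ 2.4 d t F_u; upper limit = 2.4 × 0.5 × 0.3125 × 65 = 24.38 kips.
Edge bolt: l_c = 1.25 − 0.5625/2 = 0.9688 in → 1.2 × 0.9688 × 0.3125 × 65 = 23.61 → r_n = 23.61 kips.
Interior bolts: l_c = 1.625 − 0.5625 = 1.062 in → 1.2 × 1.062 × 0.3125 × 65 = 25.9 → r_n = 24.38 kips.
R_n = 1 × 23.61 + 4 × 24.38 = 121.1 kips.
Design strength φR_n = 0.75 × 121.1 = 90.8 kips.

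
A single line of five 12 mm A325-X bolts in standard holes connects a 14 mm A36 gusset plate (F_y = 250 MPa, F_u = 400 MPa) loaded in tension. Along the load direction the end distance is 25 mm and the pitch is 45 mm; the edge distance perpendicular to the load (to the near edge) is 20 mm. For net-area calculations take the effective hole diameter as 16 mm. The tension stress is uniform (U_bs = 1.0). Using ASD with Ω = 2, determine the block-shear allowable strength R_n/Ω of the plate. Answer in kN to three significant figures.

249 kN

Shear plane L_v = 25 + 4·45 = 205 mm; A_gv = 205 × 14 = 2870 mm².
A_nv = (205 − 4.5·16) × 14 = 1862 mm².
A_nt = (20 − 0.5·16) × 14 = 168 mm².
0.6 F_u A_nv = 446.9 kN; 0.6 F_y A_gv = 430.5 kN → shear yielding governs the shear term.
R_n = 430.5 + 1.0 × 400 × 168 / 1000 = 497.7 kN.
Allowable strength R_n/Ω = 497.7 / 2 = 249 kN.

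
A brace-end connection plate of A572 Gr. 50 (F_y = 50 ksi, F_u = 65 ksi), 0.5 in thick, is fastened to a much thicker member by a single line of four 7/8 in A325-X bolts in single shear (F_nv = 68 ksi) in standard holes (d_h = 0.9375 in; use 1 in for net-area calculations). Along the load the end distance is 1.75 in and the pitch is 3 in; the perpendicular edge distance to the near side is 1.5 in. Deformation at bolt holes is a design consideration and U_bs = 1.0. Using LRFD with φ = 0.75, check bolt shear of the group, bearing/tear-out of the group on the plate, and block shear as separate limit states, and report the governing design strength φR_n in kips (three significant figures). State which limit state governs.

123 kips (bolt shear governs)

Bolt shear: A_b = π·0.875²/4 = 0.6013 in²; R_n = 68 × 0.6013 × 4 × 1 = 163.6 kips → 0.75 × 163.6 = 123 kips.
Bearing: edge l_c = 1.281, r_n = 49.97 kips; interior l_c = 2.062, r_n = 68.25 kips; R_n = 49.97 + 3·68.25 = 254.7 kips → 191 kips.
Block shear: A_gv = 5.375, A_nv = 3.625, A_nt = 0.5 in²; R_n = min(0.6F_uA_nv, 0.6F_yA_gv) + U_bs·F_u·A_nt = 173.9 kips → 130 kips.
Bolt shear governs: 123 kips.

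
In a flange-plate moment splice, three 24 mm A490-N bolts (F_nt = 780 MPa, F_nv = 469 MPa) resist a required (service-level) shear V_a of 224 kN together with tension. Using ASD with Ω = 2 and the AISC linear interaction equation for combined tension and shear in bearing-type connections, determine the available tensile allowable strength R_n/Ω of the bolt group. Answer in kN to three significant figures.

316 kN

A_b = π·24²/4 = 452.4 mm²; f_rv = 224 × 1000 / (3 × 452.4) = 165 MPa.
F'_nt = 1.3 F_nt − (Ω F_nt / F_nv) f_rv = 1.3·780 − (2·780/469)·165 = 465 MPa, capped at F_nt → F'_nt = 465 MPa.
R_n = F'_nt · A_b · n = 465 × 452.4 × 3 / 1000 = 631.1 kN.
Allowable strength R_n/Ω = 631.1 / 2 = 316 kN.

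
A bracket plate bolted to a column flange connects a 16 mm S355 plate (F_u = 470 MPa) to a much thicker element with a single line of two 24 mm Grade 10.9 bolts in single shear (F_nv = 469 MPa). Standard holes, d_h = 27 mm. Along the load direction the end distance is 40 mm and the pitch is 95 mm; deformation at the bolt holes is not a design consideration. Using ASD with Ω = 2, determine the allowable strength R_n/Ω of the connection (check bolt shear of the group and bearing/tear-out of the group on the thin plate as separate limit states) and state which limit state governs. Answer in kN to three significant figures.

Bolt shear: A_b = π·24²/4 = 452.4 mm²; R_n = 469 × 452.4 × 2 × 1 / 1000 = 424.3 kN → 424.3 / 2 = 212 kN.
Bearing (1.5 l_c t F_u ≤ 3.0 d t F_u): upper limit = 3.0·24·16·470 / 1000 = 541.4 kN.
  Edge l_c = 40 − 27/2 = 26.5 → r_n = 298.9 kN; interior l_c = 95 − 27 = 68 → r_n = 541.4 kN.
  R_n,bearing = 1·298.9 + 1·541.4 = 840.4 kN → 840.4 / 2 = 420 kN.
Bolt shear governs: 212 kN.

212 kN (bolt shear governs)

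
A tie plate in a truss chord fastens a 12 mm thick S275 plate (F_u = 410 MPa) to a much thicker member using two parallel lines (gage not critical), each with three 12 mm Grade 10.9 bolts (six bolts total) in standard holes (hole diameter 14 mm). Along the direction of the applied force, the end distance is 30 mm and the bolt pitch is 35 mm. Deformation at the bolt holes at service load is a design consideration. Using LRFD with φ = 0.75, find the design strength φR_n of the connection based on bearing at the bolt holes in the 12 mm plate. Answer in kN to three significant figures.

Per bolt r_n = 1.2 l_c t F_u ≤ 2.4 d t F_u; upper limit = 2.4 × 12 × 12 × 410 / 1000 = 141.7 kN.
Edge bolt: l_c = 30 − 14/2 = 23 mm → 1.2 × 23 × 12 × 410 / 1000 = 135.8 → r_n = 135.8 kN.
Interior bolts: l_c = 35 − 14 = 21 mm → 1.2 × 21 × 12 × 410 / 1000 = 124 → r_n = 124 kN.
R_n = 2 × 135.8 + 4 × 124 = 767.5 kN.
Design strength φR_n = 0.75 × 767.5 = 576 kN.

576 kN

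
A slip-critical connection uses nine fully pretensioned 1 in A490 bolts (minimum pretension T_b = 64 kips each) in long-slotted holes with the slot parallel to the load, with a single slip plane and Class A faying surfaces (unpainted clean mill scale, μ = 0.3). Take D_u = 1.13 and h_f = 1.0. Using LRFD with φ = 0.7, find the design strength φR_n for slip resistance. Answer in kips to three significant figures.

137 kips

R_n = μ · D_u · h_f · T_b · n_s · n_b = 0.3 × 1.13 × 1.0 × 64 × 1 × 9 = 195.3 kips.
Design strength φR_n = 0.7 × 195.3 = 137 kips.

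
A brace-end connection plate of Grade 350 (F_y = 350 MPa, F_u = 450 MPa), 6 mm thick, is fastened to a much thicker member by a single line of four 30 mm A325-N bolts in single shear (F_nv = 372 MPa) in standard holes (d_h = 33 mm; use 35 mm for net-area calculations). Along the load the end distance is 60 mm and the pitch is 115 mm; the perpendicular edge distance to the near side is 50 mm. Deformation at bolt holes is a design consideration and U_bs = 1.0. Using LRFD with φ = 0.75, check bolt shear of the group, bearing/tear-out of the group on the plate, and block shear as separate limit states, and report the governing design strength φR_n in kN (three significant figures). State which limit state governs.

Bolt shear: A_b = π·30²/4 = 706.9 mm²; R_n = 372 × 706.9 × 4 × 1 / 1000 = 1052 kN → 0.75 × 1052 = 789 kN.
Bearing: edge l_c = 43.5, r_n = 140.9 kN; interior l_c = 82, r_n = 194.4 kN; R_n = 140.9 + 3·194.4 = 724.1 kN → 543 kN.
Block shear: A_gv = 2430, A_nv = 1695, A_nt = 195 mm²; R_n = min(0.6F_uA_nv, 0.6F_yA_gv) + U_bs·F_u·A_nt = 545.4 kN → 409 kN.
Block shear governs: 409 kN.

409 kN (block shear governs)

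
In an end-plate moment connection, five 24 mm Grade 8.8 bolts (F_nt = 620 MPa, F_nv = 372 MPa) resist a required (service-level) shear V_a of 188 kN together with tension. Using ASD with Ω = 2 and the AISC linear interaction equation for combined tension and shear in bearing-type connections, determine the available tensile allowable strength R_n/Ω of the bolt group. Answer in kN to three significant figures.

A_b = π·24²/4 = 452.4 mm²; f_rv = 188 × 1000 / (5 × 452.4) = 83.11 MPa.
F'_nt = 1.3 F_nt − (Ω F_nt / F_nv) f_rv = 1.3·620 − (2·620/372)·83.11 = 529 MPa, capped at F_nt → F'_nt = 529 MPa.
R_n = F'_nt · A_b · n = 529 × 452.4 × 5 / 1000 = 1196 kN.
Allowable strength R_n/Ω = 1196 / 2 = 598 kN.

598 kN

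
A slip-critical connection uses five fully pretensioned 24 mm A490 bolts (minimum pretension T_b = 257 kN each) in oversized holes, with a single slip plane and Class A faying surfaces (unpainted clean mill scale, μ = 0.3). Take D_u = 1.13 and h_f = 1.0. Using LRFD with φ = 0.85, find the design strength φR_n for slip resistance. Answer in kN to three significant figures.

370 kN

R_n = μ · D_u · h_f · T_b · n_s · n_b = 0.3 × 1.13 × 1.0 × 257 × 1 × 5 = 435.6 kN.
Design strength φR_n = 0.85 × 435.6 = 370 kN.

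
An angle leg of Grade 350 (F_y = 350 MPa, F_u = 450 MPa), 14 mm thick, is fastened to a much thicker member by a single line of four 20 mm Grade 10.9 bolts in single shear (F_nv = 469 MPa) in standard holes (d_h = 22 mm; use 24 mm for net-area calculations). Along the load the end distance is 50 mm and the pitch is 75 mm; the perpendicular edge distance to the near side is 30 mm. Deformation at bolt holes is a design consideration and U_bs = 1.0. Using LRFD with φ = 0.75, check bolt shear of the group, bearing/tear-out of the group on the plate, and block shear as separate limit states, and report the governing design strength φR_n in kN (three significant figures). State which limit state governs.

442 kN (bolt shear governs)

Bolt shear: A_b = π·20²/4 = 314.2 mm²; R_n = 469 × 314.2 × 4 × 1 / 1000 = 589.4 kN → 0.75 × 589.4 = 442 kN.
Bearing: edge l_c = 39, r_n = 294.8 kN; interior l_c = 53, r_n = 302.4 kN; R_n = 294.8 + 3·302.4 = 1202 kN → 902 kN.
Block shear: A_gv = 3850, A_nv = 2674, A_nt = 252 mm²; R_n = min(0.6F_uA_nv, 0.6F_yA_gv) + U_bs·F_u·A_nt = 835.4 kN → 627 kN.
Bolt shear governs: 442 kN.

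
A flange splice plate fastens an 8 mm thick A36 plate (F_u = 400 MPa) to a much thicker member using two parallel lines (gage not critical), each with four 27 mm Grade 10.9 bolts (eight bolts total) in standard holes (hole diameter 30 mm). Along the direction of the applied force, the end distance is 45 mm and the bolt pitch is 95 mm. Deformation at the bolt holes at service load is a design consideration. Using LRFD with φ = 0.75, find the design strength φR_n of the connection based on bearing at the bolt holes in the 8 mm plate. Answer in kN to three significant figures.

1110 kN

Per bolt r_n = 1.2 l_c t F_u ≤ 2.4 d t F_u; upper limit = 2.4 × 27 × 8 × 400 / 1000 = 207.4 kN.
Edge bolt: l_c = 45 − 30/2 = 30 mm → 1.2 × 30 × 8 × 400 / 1000 = 115.2 → r_n = 115.2 kN.
Interior bolts: l_c = 95 − 30 = 65 mm → 1.2 × 65 × 8 × 400 / 1000 = 249.6 → r_n = 207.4 kN.
R_n = 2 × 115.2 + 6 × 207.4 = 1475 kN.
Design strength φR_n = 0.75 × 1475 = 1110 kN.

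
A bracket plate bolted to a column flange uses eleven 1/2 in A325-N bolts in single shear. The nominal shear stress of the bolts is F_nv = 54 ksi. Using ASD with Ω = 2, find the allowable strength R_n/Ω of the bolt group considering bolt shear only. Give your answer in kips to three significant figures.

58.3 kips

A_b = π × 0.5² / 4 = 0.1963 in².
R_n = F_nv · A_b · n · n_s = 54 × 0.1963 × 11 × 1 = 116.6 kips.
Allowable strength R_n/Ω = 116.6 / 2 = 58.3 kips.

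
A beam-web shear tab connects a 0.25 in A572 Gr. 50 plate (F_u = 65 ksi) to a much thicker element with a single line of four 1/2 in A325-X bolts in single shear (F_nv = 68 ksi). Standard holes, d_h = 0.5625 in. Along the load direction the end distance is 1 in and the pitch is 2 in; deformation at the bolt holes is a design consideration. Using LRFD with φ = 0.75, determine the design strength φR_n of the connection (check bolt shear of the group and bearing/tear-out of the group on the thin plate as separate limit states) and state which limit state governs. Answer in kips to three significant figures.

40.1 kips (bolt shear governs)

Bolt shear: A_b = π·0.5²/4 = 0.1963 in²; R_n = 68 × 0.1963 × 4 × 1 = 53.41 kips → 0.75 × 53.41 = 40.1 kips.
Bearing (1.2 l_c t F_u ≤ 2.4 d t F_u): upper limit = 2.4·0.5·0.25·65 = 19.5 kips.
  Edge l_c = 1 − 0.5625/2 = 0.7188 → r_n = 14.02 kips; interior l_c = 2 − 0.5625 = 1.438 → r_n = 19.5 kips.
  R_n,bearing = 1·14.02 + 3·19.5 = 72.52 kips → 0.75 × 72.52 = 54.4 kips.
Bolt shear governs: 40.1 kips.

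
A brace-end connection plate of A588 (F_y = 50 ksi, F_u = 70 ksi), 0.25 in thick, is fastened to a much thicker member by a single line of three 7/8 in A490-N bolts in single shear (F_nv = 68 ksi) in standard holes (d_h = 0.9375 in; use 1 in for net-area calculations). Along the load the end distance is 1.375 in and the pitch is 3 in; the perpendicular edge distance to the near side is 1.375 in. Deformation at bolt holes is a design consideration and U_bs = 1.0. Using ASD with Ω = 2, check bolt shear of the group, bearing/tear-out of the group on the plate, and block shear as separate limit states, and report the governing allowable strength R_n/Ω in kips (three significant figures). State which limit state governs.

Bolt shear: A_b = π·0.875²/4 = 0.6013 in²; R_n = 68 × 0.6013 × 3 × 1 = 122.7 kips → 122.7 / 2 = 61.3 kips.
Bearing: edge l_c = 0.9062, r_n = 19.03 kips; interior l_c = 2.062, r_n = 36.75 kips; R_n = 19.03 + 2·36.75 = 92.53 kips → 46.3 kips.
Block shear: A_gv = 1.844, A_nv = 1.219, A_nt = 0.2188 in²; R_n = min(0.6F_uA_nv, 0.6F_yA_gv) + U_bs·F_u·A_nt = 66.5 kips → 33.2 kips.
Block shear governs: 33.2 kips.

33.2 kips (block shear governs)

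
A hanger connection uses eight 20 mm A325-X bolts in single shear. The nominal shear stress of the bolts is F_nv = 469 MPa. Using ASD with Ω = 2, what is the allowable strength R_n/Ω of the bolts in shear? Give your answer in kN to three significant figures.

589 kN

A_b = π × 20² / 4 = 314.2 mm².
R_n = F_nv · A_b · n · n_s = 469 × 314.2 × 8 × 1 / 1000 = 1179 kN.
Allowable strength R_n/Ω = 1179 / 2 = 589 kN.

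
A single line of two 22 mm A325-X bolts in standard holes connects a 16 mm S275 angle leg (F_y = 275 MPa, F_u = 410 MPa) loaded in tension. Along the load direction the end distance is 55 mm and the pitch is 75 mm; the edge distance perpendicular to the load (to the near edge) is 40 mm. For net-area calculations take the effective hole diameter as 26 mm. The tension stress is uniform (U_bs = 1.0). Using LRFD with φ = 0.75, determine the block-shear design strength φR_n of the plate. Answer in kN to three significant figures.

390 kN

Shear plane L_v = 55 + 1·75 = 130 mm; A_gv = 130 × 16 = 2080 mm².
A_nv = (130 − 1.5·26) × 16 = 1456 mm².
A_nt = (40 − 0.5·26) × 16 = 432 mm².
0.6 F_u A_nv = 358.2 kN; 0.6 F_y A_gv = 343.2 kN → shear yielding governs the shear term.
R_n = 343.2 + 1.0 × 410 × 432 / 1000 = 520.3 kN.
Design strength φR_n = 0.75 × 520.3 = 390 kN.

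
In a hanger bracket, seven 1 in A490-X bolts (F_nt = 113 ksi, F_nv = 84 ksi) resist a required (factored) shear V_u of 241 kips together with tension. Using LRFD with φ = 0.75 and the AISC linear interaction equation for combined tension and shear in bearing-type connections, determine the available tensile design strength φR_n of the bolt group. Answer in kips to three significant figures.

A_b = π·1²/4 = 0.7854 in²; f_rv = 241 / (7 × 0.7854) = 43.84 ksi.
F'_nt = 1.3 F_nt − (F_nt / φF_nv) f_rv = 1.3·113 − (113/(0.75·84))·43.84 = 68.27 ksi, capped at F_nt → F'_nt = 68.27 ksi.
R_n = F'_nt · A_b · n = 68.27 × 0.7854 × 7 = 375.4 kips.
Design strength φR_n = 0.75 × 375.4 = 282 kips.

282 kips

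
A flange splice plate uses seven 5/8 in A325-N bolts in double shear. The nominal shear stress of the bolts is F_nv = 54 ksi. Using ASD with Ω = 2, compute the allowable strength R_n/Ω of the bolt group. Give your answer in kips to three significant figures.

A_b = π × 0.625² / 4 = 0.3068 in².
R_n = F_nv · A_b · n · n_s = 54 × 0.3068 × 7 × 2 = 231.9 kips.
Allowable strength R_n/Ω = 231.9 / 2 = 116 kips.

116 kips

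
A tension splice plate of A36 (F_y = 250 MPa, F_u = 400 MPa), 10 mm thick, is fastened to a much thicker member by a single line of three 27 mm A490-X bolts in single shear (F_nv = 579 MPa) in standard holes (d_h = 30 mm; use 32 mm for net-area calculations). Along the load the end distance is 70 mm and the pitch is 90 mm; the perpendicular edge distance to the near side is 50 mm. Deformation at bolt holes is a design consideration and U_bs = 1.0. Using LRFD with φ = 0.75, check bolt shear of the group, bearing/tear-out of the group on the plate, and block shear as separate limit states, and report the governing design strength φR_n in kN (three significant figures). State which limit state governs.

Bolt shear: A_b = π·27²/4 = 572.6 mm²; R_n = 579 × 572.6 × 3 × 1 / 1000 = 994.5 kN → 0.75 × 994.5 = 746 kN.
Bearing: edge l_c = 55, r_n = 259.2 kN; interior l_c = 60, r_n = 259.2 kN; R_n = 259.2 + 2·259.2 = 777.6 kN → 583 kN.
Block shear: A_gv = 2500, A_nv = 1700, A_nt = 340 mm²; R_n = min(0.6F_uA_nv, 0.6F_yA_gv) + U_bs·F_u·A_nt = 511 kN → 383 kN.
Block shear governs: 383 kN.

383 kN (block shear governs)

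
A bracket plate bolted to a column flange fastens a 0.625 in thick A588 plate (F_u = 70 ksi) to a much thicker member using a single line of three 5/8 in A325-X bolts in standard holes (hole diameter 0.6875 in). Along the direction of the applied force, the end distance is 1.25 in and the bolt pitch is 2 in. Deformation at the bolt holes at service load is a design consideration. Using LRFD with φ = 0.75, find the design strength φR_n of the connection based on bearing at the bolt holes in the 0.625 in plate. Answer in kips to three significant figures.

134 kips

Per bolt r_n = 1.2 l_c t F_u ≤ 2.4 d t F_u; upper limit = 2.4 × 0.625 × 0.625 × 70 = 65.62 kips.
Edge bolt: l_c = 1.25 − 0.6875/2 = 0.9062 in → 1.2 × 0.9062 × 0.625 × 70 = 47.58 → r_n = 47.58 kips.
Interior bolts: l_c = 2 − 0.6875 = 1.312 in → 1.2 × 1.312 × 0.625 × 70 = 68.91 → r_n = 65.62 kips.
R_n = 1 × 47.58 + 2 × 65.62 = 178.8 kips.
Design strength φR_n = 0.75 × 178.8 = 134 kips.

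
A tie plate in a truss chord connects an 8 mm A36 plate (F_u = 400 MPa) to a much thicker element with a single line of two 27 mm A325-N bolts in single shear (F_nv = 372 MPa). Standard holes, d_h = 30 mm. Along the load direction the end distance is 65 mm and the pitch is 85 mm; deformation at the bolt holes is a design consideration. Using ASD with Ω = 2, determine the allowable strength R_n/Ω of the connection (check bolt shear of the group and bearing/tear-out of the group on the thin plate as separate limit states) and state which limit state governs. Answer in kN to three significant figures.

Bolt shear: A_b = π·27²/4 = 572.6 mm²; R_n = 372 × 572.6 × 2 × 1 / 1000 = 426 kN → 426 / 2 = 213 kN.
Bearing (1.2 l_c t F_u ≤ 2.4 d t F_u): upper limit = 2.4·27·8·400 / 1000 = 207.4 kN.
  Edge l_c = 65 − 30/2 = 50 → r_n = 192 kN; interior l_c = 85 − 30 = 55 → r_n = 207.4 kN.
  R_n,bearing = 1·192 + 1·207.4 = 399.4 kN → 399.4 / 2 = 200 kN.
Bearing governs: 200 kN.

200 kN (bearing governs)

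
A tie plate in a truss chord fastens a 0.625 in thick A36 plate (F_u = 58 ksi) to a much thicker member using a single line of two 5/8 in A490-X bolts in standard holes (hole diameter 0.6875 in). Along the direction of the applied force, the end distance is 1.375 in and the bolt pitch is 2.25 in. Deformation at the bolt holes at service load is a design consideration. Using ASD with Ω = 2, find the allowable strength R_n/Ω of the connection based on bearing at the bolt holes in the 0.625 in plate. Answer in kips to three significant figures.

Per bolt r_n = 1.2 l_c t F_u ≤ 2.4 d t F_u; upper limit = 2.4 × 0.625 × 0.625 × 58 = 54.38 kips.
Edge bolt: l_c = 1.375 − 0.6875/2 = 1.031 in → 1.2 × 1.031 × 0.625 × 58 = 44.86 → r_n = 44.86 kips.
Interior bolts: l_c = 2.25 − 0.6875 = 1.562 in → 1.2 × 1.562 × 0.625 × 58 = 67.97 → r_n = 54.38 kips.
R_n = 1 × 44.86 + 1 × 54.38 = 99.23 kips.
Allowable strength R_n/Ω = 99.23 / 2 = 49.6 kips.

49.6 kips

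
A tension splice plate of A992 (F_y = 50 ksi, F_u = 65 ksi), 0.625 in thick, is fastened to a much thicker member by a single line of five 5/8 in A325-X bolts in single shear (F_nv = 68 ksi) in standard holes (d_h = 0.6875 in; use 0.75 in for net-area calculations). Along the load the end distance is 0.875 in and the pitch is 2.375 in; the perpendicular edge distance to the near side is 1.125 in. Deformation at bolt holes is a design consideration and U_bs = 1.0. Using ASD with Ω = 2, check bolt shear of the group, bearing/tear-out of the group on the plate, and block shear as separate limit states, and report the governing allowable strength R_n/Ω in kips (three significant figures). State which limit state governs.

Bolt shear: A_b = π·0.625²/4 = 0.3068 in²; R_n = 68 × 0.3068 × 5 × 1 = 104.3 kips → 104.3 / 2 = 52.2 kips.
Bearing: edge l_c = 0.5312, r_n = 25.9 kips; interior l_c = 1.688, r_n = 60.94 kips; R_n = 25.9 + 4·60.94 = 269.6 kips → 135 kips.
Block shear: A_gv = 6.484, A_nv = 4.375, A_nt = 0.4688 in²; R_n = min(0.6F_uA_nv, 0.6F_yA_gv) + U_bs·F_u·A_nt = 201.1 kips → 101 kips.
Bolt shear governs: 52.2 kips.

52.2 kips (bolt shear governs)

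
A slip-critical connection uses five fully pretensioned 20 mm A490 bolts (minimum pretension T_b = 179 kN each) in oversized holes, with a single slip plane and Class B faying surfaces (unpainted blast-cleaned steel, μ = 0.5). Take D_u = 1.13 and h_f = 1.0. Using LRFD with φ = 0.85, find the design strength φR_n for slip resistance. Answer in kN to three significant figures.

R_n = μ · D_u · h_f · T_b · n_s · n_b = 0.5 × 1.13 × 1.0 × 179 × 1 × 5 = 505.7 kN.
Design strength φR_n = 0.85 × 505.7 = 430 kN.

430 kN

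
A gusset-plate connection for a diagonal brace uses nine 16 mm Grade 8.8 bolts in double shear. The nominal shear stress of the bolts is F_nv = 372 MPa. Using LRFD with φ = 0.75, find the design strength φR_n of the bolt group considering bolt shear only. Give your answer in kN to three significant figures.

1010 kN

A_b = π × 16² / 4 = 201.1 mm².
R_n = F_nv · A_b · n · n_s = 372 × 201.1 × 9 × 2 / 1000 = 1346 kN.
Design strength φR_n = 0.75 × 1346 = 1010 kN.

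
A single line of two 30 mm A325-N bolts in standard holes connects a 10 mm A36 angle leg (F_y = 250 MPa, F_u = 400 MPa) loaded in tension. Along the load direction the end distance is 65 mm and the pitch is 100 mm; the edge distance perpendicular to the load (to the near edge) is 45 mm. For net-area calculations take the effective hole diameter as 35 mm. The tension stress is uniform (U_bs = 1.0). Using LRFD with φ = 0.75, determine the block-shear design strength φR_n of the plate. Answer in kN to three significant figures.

Shear plane L_v = 65 + 1·100 = 165 mm; A_gv = 165 × 10 = 1650 mm².
A_nv = (165 − 1.5·35) × 10 = 1125 mm².
A_nt = (45 − 0.5·35) × 10 = 275 mm².
0.6 F_u A_nv = 270 kN; 0.6 F_y A_gv = 247.5 kN → shear yielding governs the shear term.
R_n = 247.5 + 1.0 × 400 × 275 / 1000 = 357.5 kN.
Design strength φR_n = 0.75 × 357.5 = 268 kN.

268 kN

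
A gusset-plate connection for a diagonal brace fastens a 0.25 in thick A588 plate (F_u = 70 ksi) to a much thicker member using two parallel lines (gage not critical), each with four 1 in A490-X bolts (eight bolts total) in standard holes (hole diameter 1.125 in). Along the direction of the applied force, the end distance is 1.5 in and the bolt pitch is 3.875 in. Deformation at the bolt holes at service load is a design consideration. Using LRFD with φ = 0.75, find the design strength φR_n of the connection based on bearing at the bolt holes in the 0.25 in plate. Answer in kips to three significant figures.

219 kips

Per bolt r_n = 1.2 l_c t F_u ≤ 2.4 d t F_u; upper limit = 2.4 × 1 × 0.25 × 70 = 42 kips.
Edge bolt: l_c = 1.5 − 1.125/2 = 0.9375 in → 1.2 × 0.9375 × 0.25 × 70 = 19.69 → r_n = 19.69 kips.
Interior bolts: l_c = 3.875 − 1.125 = 2.75 in → 1.2 × 2.75 × 0.25 × 70 = 57.75 → r_n = 42 kips.
R_n = 2 × 19.69 + 6 × 42 = 291.4 kips.
Design strength φR_n = 0.75 × 291.4 = 219 kips.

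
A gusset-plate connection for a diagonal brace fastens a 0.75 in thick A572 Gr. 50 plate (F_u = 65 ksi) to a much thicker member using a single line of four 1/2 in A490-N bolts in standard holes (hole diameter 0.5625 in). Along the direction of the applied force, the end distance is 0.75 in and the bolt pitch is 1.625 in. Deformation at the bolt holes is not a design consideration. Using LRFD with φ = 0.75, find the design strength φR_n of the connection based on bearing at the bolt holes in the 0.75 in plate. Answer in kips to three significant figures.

Per bolt r_n = 1.5 l_c t F_u ≤ 3.0 d t F_u; upper limit = 3.0 × 0.5 × 0.75 × 65 = 73.12 kips.
Edge bolt: l_c = 0.75 − 0.5625/2 = 0.4688 in → 1.5 × 0.4688 × 0.75 × 65 = 34.28 → r_n = 34.28 kips.
Interior bolts: l_c = 1.625 − 0.5625 = 1.062 in → 1.5 × 1.062 × 0.75 × 65 = 77.7 → r_n = 73.12 kips.
R_n = 1 × 34.28 + 3 × 73.12 = 253.7 kips.
Design strength φR_n = 0.75 × 253.7 = 190 kips.

190 kips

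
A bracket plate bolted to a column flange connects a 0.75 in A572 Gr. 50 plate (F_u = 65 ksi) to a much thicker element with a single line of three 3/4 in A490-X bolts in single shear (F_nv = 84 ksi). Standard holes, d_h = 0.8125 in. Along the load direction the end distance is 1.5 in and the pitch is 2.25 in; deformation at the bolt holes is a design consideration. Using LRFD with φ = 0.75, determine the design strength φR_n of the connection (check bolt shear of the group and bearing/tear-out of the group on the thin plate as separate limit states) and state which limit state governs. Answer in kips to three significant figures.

83.5 kips (bolt shear governs)

Bolt shear: A_b = π·0.75²/4 = 0.4418 in²; R_n = 84 × 0.4418 × 3 × 1 = 111.3 kips → 0.75 × 111.3 = 83.5 kips.
Bearing (1.2 l_c t F_u ≤ 2.4 d t F_u): upper limit = 2.4·0.75·0.75·65 = 87.75 kips.
  Edge l_c = 1.5 − 0.8125/2 = 1.094 → r_n = 63.98 kips; interior l_c = 2.25 − 0.8125 = 1.438 → r_n = 84.09 kips.
  R_n,bearing = 1·63.98 + 2·84.09 = 232.2 kips → 0.75 × 232.2 = 174 kips.
Bolt shear governs: 83.5 kips.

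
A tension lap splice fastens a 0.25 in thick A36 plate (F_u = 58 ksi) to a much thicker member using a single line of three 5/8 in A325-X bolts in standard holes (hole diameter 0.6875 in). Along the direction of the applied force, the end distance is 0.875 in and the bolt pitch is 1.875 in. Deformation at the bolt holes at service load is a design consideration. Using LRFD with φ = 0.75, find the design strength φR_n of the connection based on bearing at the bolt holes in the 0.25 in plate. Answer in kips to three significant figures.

37.9 kips

Per bolt r_n = 1.2 l_c t F_u ≤ 2.4 d t F_u; upper limit = 2.4 × 0.625 × 0.25 × 58 = 21.75 kips.
Edge bolt: l_c = 0.875 − 0.6875/2 = 0.5312 in → 1.2 × 0.5312 × 0.25 × 58 = 9.244 → r_n = 9.244 kips.
Interior bolts: l_c = 1.875 − 0.6875 = 1.188 in → 1.2 × 1.188 × 0.25 × 58 = 20.66 → r_n = 20.66 kips.
R_n = 1 × 9.244 + 2 × 20.66 = 50.57 kips.
Design strength φR_n = 0.75 × 50.57 = 37.9 kips.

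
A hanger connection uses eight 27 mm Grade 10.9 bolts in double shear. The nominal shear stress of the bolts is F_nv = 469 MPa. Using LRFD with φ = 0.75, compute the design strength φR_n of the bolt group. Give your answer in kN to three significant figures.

A_b = π × 27² / 4 = 572.6 mm².
R_n = F_nv · A_b · n · n_s = 469 × 572.6 × 8 × 2 / 1000 = 4296 kN.
Design strength φR_n = 0.75 × 4296 = 3220 kN.

3220 kN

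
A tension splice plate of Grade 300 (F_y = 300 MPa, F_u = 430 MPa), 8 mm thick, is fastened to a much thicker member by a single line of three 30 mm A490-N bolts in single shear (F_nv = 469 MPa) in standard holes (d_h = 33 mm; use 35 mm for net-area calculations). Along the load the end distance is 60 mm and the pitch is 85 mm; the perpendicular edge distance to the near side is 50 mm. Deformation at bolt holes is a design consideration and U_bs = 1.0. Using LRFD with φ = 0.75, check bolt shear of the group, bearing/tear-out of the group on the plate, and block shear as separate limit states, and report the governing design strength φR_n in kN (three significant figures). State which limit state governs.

Bolt shear: A_b = π·30²/4 = 706.9 mm²; R_n = 469 × 706.9 × 3 × 1 / 1000 = 994.5 kN → 0.75 × 994.5 = 746 kN.
Bearing: edge l_c = 43.5, r_n = 179.6 kN; interior l_c = 52, r_n = 214.7 kN; R_n = 179.6 + 2·214.7 = 608.9 kN → 457 kN.
Block shear: A_gv = 1840, A_nv = 1140, A_nt = 260 mm²; R_n = min(0.6F_uA_nv, 0.6F_yA_gv) + U_bs·F_u·A_nt = 405.9 kN → 304 kN.
Block shear governs: 304 kN.

304 kN (block shear governs)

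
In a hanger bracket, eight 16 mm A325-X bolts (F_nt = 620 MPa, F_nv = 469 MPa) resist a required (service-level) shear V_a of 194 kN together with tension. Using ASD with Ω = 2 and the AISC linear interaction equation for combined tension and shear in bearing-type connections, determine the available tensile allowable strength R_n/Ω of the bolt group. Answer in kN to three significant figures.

A_b = π·16²/4 = 201.1 mm²; f_rv = 194 × 1000 / (8 × 201.1) = 120.6 MPa.
F'_nt = 1.3 F_nt − (Ω F_nt / F_nv) f_rv = 1.3·620 − (2·620/469)·120.6 = 487.1 MPa, capped at F_nt → F'_nt = 487.1 MPa.
R_n = F'_nt · A_b · n = 487.1 × 201.1 × 8 / 1000 = 783.5 kN.
Allowable strength R_n/Ω = 783.5 / 2 = 392 kN.

392 kN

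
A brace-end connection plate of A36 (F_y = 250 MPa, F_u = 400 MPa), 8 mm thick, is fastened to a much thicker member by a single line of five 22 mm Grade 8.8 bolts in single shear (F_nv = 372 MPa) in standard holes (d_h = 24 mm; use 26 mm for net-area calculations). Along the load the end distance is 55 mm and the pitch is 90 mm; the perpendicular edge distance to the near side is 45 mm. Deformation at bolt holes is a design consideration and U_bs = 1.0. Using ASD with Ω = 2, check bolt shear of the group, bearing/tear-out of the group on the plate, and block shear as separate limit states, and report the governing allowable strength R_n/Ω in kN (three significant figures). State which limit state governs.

300 kN (block shear governs)

Bolt shear: A_b = π·22²/4 = 380.1 mm²; R_n = 372 × 380.1 × 5 × 1 / 1000 = 707 kN → 707 / 2 = 354 kN.
Bearing: edge l_c = 43, r_n = 165.1 kN; interior l_c = 66, r_n = 169 kN; R_n = 165.1 + 4·169 = 841 kN → 420 kN.
Block shear: A_gv = 3320, A_nv = 2384, A_nt = 256 mm²; R_n = min(0.6F_uA_nv, 0.6F_yA_gv) + U_bs·F_u·A_nt = 600.4 kN → 300 kN.
Block shear governs: 300 kN.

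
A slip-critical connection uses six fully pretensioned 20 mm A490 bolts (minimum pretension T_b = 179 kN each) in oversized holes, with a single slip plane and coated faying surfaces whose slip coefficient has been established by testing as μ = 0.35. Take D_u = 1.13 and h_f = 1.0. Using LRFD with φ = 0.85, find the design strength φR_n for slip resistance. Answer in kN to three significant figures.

361 kN

R_n = μ · D_u · h_f · T_b · n_s · n_b = 0.35 × 1.13 × 1.0 × 179 × 1 × 6 = 424.8 kN.
Design strength φR_n = 0.85 × 424.8 = 361 kN.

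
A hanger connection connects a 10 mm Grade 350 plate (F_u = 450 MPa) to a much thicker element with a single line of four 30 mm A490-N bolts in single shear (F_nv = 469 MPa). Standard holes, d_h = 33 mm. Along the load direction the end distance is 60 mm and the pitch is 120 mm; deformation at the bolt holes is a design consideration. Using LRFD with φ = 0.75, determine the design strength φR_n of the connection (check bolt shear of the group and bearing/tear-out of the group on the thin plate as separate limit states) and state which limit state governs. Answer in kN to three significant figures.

Bolt shear: A_b = π·30²/4 = 706.9 mm²; R_n = 469 × 706.9 × 4 × 1 / 1000 = 1326 kN → 0.75 × 1326 = 995 kN.
Bearing (1.2 l_c t F_u ≤ 2.4 d t F_u): upper limit = 2.4·30·10·450 / 1000 = 324 kN.
  Edge l_c = 60 − 33/2 = 43.5 → r_n = 234.9 kN; interior l_c = 120 − 33 = 87 → r_n = 324 kN.
  R_n,bearing = 1·234.9 + 3·324 = 1207 kN → 0.75 × 1207 = 905 kN.
Bearing governs: 905 kN.

905 kN (bearing governs)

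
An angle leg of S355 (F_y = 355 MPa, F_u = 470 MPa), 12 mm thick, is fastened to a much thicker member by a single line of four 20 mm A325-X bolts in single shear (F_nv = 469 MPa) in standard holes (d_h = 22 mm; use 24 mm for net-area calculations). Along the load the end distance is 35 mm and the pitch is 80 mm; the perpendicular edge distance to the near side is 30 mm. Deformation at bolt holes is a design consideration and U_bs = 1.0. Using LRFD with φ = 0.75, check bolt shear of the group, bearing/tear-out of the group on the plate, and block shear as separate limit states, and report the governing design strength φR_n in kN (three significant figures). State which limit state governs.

Bolt shear: A_b = π·20²/4 = 314.2 mm²; R_n = 469 × 314.2 × 4 × 1 / 1000 = 589.4 kN → 0.75 × 589.4 = 442 kN.
Bearing: edge l_c = 24, r_n = 162.4 kN; interior l_c = 58, r_n = 270.7 kN; R_n = 162.4 + 3·270.7 = 974.6 kN → 731 kN.
Block shear: A_gv = 3300, A_nv = 2292, A_nt = 216 mm²; R_n = min(0.6F_uA_nv, 0.6F_yA_gv) + U_bs·F_u·A_nt = 747.9 kN → 561 kN.
Bolt shear governs: 442 kN.

442 kN (bolt shear governs)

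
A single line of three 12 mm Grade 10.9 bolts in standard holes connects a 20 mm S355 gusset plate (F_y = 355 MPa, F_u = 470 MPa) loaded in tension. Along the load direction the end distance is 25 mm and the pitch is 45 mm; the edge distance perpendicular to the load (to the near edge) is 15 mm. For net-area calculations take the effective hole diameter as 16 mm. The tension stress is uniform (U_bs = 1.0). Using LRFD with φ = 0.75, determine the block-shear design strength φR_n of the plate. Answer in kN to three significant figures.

367 kN

Shear plane L_v = 25 + 2·45 = 115 mm; A_gv = 115 × 20 = 2300 mm².
A_nv = (115 − 2.5·16) × 20 = 1500 mm².
A_nt = (15 − 0.5·16) × 20 = 140 mm².
0.6 F_u A_nv = 423 kN; 0.6 F_y A_gv = 489.9 kN → shear rupture governs the shear term.
R_n = 423 + 1.0 × 470 × 140 / 1000 = 488.8 kN.
Design strength φR_n = 0.75 × 488.8 = 367 kN.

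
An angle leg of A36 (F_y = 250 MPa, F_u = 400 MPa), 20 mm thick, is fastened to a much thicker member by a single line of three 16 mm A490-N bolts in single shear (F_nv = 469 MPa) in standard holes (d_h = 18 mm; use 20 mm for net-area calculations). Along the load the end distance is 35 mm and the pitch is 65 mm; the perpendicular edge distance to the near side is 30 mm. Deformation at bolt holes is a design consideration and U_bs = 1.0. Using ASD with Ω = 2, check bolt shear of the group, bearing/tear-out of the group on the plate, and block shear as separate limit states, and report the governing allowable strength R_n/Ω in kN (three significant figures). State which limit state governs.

Bolt shear: A_b = π·16²/4 = 201.1 mm²; R_n = 469 × 201.1 × 3 × 1 / 1000 = 282.9 kN → 282.9 / 2 = 141 kN.
Bearing: edge l_c = 26, r_n = 249.6 kN; interior l_c = 47, r_n = 307.2 kN; R_n = 249.6 + 2·307.2 = 864 kN → 432 kN.
Block shear: A_gv = 3300, A_nv = 2300, A_nt = 400 mm²; R_n = min(0.6F_uA_nv, 0.6F_yA_gv) + U_bs·F_u·A_nt = 655 kN → 328 kN.
Bolt shear governs: 141 kN.

141 kN (bolt shear governs)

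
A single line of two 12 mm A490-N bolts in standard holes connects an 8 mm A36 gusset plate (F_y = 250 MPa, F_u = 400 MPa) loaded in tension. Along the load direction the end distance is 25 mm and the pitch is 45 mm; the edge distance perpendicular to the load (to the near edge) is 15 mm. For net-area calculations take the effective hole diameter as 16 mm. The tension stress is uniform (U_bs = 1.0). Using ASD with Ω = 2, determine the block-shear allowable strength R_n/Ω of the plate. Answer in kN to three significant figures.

53.2 kN

Shear plane L_v = 25 + 1·45 = 70 mm; A_gv = 70 × 8 = 560 mm².
A_nv = (70 − 1.5·16) × 8 = 368 mm².
A_nt = (15 − 0.5·16) × 8 = 56 mm².
0.6 F_u A_nv = 88.32 kN; 0.6 F_y A_gv = 84 kN → shear yielding governs the shear term.
R_n = 84 + 1.0 × 400 × 56 / 1000 = 106.4 kN.
Allowable strength R_n/Ω = 106.4 / 2 = 53.2 kN.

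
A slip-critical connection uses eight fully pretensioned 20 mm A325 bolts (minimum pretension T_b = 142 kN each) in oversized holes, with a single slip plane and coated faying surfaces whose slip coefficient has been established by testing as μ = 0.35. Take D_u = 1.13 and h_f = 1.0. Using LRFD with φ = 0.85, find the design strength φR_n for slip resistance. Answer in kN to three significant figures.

R_n = μ · D_u · h_f · T_b · n_s · n_b = 0.35 × 1.13 × 1.0 × 142 × 1 × 8 = 449.3 kN.
Design strength φR_n = 0.85 × 449.3 = 382 kN.

382 kN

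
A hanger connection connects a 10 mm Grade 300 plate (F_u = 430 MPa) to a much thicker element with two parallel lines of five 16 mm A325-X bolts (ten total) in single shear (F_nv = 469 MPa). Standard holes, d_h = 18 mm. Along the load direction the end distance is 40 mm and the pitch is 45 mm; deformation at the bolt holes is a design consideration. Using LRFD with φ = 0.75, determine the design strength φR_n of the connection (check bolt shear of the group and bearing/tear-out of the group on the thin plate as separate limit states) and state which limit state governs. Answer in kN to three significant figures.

707 kN (bolt shear governs)

Bolt shear: A_b = π·16²/4 = 201.1 mm²; R_n = 469 × 201.1 × 10 × 1 / 1000 = 943 kN → 0.75 × 943 = 707 kN.
Bearing (1.2 l_c t F_u ≤ 2.4 d t F_u): upper limit = 2.4·16·10·430 / 1000 = 165.1 kN.
  Edge l_c = 40 − 18/2 = 31 → r_n = 160 kN; interior l_c = 45 − 18 = 27 → r_n = 139.3 kN.
  R_n,bearing = 2·160 + 8·139.3 = 1434 kN → 0.75 × 1434 = 1080 kN.
Bolt shear governs: 707 kN.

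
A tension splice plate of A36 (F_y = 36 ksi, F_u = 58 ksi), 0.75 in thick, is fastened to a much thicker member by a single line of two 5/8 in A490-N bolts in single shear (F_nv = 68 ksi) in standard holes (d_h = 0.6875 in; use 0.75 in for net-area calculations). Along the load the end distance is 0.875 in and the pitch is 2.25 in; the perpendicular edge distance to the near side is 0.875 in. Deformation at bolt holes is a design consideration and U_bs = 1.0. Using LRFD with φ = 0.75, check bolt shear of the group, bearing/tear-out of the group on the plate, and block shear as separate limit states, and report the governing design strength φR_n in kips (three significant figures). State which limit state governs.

Bolt shear: A_b = π·0.625²/4 = 0.3068 in²; R_n = 68 × 0.3068 × 2 × 1 = 41.72 kips → 0.75 × 41.72 = 31.3 kips.
Bearing: edge l_c = 0.5312, r_n = 27.73 kips; interior l_c = 1.562, r_n = 65.25 kips; R_n = 27.73 + 1·65.25 = 92.98 kips → 69.7 kips.
Block shear: A_gv = 2.344, A_nv = 1.5, A_nt = 0.375 in²; R_n = min(0.6F_uA_nv, 0.6F_yA_gv) + U_bs·F_u·A_nt = 72.38 kips → 54.3 kips.
Bolt shear governs: 31.3 kips.

31.3 kips (bolt shear governs)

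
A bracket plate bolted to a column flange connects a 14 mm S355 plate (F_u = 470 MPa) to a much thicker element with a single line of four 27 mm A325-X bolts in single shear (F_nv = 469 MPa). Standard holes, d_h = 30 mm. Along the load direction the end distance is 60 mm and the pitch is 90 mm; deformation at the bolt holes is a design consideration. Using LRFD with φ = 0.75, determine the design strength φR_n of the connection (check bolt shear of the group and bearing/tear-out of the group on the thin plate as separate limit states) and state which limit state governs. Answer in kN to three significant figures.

806 kN (bolt shear governs)

Bolt shear: A_b = π·27²/4 = 572.6 mm²; R_n = 469 × 572.6 × 4 × 1 / 1000 = 1074 kN → 0.75 × 1074 = 806 kN.
Bearing (1.2 l_c t F_u ≤ 2.4 d t F_u): upper limit = 2.4·27·14·470 / 1000 = 426.4 kN.
  Edge l_c = 60 − 30/2 = 45 → r_n = 355.3 kN; interior l_c = 90 − 30 = 60 → r_n = 426.4 kN.
  R_n,bearing = 1·355.3 + 3·426.4 = 1634 kN → 0.75 × 1634 = 1230 kN.
Bolt shear governs: 806 kN.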